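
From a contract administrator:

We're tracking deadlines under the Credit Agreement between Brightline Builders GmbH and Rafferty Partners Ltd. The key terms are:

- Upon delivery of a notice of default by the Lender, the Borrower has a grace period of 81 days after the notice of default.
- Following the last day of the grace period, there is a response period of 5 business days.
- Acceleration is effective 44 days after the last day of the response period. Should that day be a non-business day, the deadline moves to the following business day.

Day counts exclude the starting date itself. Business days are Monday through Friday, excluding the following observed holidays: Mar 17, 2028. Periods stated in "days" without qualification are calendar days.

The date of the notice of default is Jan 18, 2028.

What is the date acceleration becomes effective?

The last day of the grace period: 81 calendar days after Jan 18, 2028 is Apr 8, 2028.
The last day of the response period: counting 5 business days from Saturday, Apr 8, 2028 (Apr 10, Apr 11, Apr 12, Apr 13, Apr 14, skipping weekends) reaches Friday, Apr 14, 2028.
The date acceleration becomes effective: Apr 14, 2028 + 44 days = May 28, 2028. That falls on a Sunday, so it rolls to the next business day, Monday, May 29, 2028.

May 29, 2028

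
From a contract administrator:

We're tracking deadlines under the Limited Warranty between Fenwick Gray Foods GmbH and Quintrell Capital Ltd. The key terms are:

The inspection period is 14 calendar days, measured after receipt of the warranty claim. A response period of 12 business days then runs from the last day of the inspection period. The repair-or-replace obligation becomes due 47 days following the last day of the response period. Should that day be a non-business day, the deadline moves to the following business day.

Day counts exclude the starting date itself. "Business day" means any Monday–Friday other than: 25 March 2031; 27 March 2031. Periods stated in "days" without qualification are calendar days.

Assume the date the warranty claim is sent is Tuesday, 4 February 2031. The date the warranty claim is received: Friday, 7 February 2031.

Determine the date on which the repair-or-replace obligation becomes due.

28 April 2031

The last day of the inspection period: 14 calendar days after 7 February 2031 is 21 February 2031.
The last day of the response period: 12 business days after Friday, 21 February 2031, skipping weekends — Feb 24, Feb 25, Feb 26, Feb 27, …, Mar 7, Mar 10, Mar 11 — lands on Tuesday, 11 March 2031.
Adding 47 calendar days to 11 March 2031 gives 27 April 2031, which is the date on which the repair-or-replace obligation becomes due. That falls on a Sunday, so it rolls to the next business day, Monday, 28 April 2031.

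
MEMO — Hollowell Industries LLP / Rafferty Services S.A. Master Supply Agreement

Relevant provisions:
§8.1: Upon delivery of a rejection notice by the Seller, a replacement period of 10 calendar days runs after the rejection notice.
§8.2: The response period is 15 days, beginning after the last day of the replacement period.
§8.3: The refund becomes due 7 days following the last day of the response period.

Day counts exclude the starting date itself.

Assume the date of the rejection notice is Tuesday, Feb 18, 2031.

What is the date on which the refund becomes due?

The last day of the replacement period: 10 calendar days after Feb 18, 2031 is Feb 28, 2031.
Adding 15 calendar days to Feb 28, 2031 gives Mar 15, 2031, which is the last day of the response period.
The date on which the refund becomes due: 7 calendar days after Mar 15, 2031 is Mar 22, 2031.

Mar 22, 2031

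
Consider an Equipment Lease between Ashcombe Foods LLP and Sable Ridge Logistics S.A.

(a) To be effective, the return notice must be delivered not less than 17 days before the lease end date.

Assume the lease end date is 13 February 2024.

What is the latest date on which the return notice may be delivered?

13 February 2024 minus 17 days is 27 January 2024.

27 January 2024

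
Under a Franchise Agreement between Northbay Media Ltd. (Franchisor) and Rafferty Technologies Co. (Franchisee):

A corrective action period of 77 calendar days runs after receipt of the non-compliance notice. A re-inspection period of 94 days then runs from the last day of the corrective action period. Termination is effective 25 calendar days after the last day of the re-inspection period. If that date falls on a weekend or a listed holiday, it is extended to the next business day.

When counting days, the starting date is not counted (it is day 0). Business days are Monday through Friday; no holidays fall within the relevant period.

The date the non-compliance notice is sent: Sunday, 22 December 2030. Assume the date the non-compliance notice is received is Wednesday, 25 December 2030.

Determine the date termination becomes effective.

The last day of the corrective action period: 77 calendar days after 25 December 2030 is 12 March 2031.
Adding 94 calendar days to 12 March 2031 gives 14 June 2031, which is the last day of the re-inspection period.
The date termination becomes effective: 25 calendar days after 14 June 2031 is 9 July 2031. 9 July 2031 is a Wednesday, so no roll-forward applies.

9 July 2031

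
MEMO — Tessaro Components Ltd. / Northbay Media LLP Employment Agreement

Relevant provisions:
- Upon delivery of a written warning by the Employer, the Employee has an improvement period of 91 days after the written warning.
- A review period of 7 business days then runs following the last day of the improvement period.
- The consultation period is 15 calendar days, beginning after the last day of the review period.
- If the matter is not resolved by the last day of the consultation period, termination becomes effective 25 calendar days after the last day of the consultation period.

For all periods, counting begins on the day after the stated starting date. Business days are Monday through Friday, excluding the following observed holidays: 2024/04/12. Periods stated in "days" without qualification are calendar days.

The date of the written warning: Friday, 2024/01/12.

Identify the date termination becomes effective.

2024/06/02

The last day of the improvement period: 91 calendar days after 2024/01/12 is 2024/04/12.
The last day of the review period: 7 business days after Friday, 2024/04/12, skipping weekends — Apr 15, Apr 16, Apr 17, Apr 18, Apr 19, Apr 22, Apr 23 — lands on Tuesday, 2024/04/23.
The last day of the consultation period: 2024/04/23 + 15 days = 2024/05/08.
Adding 25 calendar days to 2024/05/08 gives 2024/06/02, which is the date termination becomes effective.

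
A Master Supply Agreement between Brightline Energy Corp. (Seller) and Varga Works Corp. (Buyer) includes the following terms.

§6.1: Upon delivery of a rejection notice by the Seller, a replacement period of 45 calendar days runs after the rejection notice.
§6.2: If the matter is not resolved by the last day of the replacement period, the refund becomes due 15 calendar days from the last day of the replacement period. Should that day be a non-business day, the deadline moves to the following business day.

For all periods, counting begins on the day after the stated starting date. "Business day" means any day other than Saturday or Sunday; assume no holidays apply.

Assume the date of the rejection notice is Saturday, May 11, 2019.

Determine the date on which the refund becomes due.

Jul 10, 2019

The last day of the replacement period: May 11, 2019 + 45 days = Jun 25, 2019.
The date on which the refund becomes due: Jun 25, 2019 + 15 days = Jul 10, 2019. Jul 10, 2019 is a Wednesday, so no roll-forward applies.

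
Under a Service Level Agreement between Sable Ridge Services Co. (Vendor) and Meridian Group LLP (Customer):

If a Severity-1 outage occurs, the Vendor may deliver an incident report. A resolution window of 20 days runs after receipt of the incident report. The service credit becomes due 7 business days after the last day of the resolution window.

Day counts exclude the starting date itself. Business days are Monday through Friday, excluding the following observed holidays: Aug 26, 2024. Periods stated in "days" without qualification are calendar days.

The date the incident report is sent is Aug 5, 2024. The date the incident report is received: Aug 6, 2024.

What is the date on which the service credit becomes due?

The last day of the resolution window: Aug 6, 2024 + 20 days = Aug 26, 2024.
The date on which the service credit becomes due: counting 7 business days from Monday, Aug 26, 2024 (Aug 27, Aug 28, Aug 29, Aug 30, Sep 2, Sep 3, Sep 4, skipping weekends) reaches Wednesday, Sep 4, 2024.

Sep 4, 2024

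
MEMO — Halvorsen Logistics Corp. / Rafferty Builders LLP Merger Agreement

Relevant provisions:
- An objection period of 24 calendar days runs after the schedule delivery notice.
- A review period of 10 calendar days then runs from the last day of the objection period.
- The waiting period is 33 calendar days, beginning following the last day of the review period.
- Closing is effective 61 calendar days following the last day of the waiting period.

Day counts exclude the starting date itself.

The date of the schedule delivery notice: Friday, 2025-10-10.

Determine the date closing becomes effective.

Adding 24 calendar days to 2025-10-10 gives 2025-11-03, which is the last day of the objection period.
The last day of the review period: 10 calendar days after 2025-11-03 is 2025-11-13.
The last day of the waiting period: 2025-11-13 + 33 days = 2025-12-16.
The date closing becomes effective: 61 calendar days after 2025-12-16 is 2026-02-15.

2026-02-15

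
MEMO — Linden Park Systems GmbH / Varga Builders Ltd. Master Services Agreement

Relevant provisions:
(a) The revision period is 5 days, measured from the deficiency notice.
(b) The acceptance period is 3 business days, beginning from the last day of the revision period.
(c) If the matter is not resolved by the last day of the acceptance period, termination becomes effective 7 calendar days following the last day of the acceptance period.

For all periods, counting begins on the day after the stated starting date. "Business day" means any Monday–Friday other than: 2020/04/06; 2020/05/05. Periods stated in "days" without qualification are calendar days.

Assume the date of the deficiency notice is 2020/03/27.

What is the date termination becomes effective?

The last day of the revision period: 5 calendar days after 2020/03/27 is 2020/04/01.
The last day of the acceptance period: 3 business days after Wednesday, 2020/04/01, skipping weekends and the listed holiday on Apr 6 — Apr 2, Apr 3, Apr 7 — lands on Tuesday, 2020/04/07.
Adding 7 calendar days to 2020/04/07 gives 2020/04/14, which is the date termination becomes effective.

2020/04/14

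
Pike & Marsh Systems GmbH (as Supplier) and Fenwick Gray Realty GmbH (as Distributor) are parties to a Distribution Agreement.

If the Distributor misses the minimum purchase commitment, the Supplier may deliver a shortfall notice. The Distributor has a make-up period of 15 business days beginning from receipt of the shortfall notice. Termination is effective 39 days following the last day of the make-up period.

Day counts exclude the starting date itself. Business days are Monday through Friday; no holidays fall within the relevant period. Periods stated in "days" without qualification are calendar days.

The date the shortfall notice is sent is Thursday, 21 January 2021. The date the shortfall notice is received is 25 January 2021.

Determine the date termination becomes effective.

The last day of the make-up period: counting 15 business days from Monday, 25 January 2021 (Jan 26, Jan 27, Jan 28, Jan 29, …, Feb 11, Feb 12, Feb 15, skipping weekends) reaches Monday, 15 February 2021.
The date termination becomes effective: 15 February 2021 + 39 days = 26 March 2021.

26 March 2021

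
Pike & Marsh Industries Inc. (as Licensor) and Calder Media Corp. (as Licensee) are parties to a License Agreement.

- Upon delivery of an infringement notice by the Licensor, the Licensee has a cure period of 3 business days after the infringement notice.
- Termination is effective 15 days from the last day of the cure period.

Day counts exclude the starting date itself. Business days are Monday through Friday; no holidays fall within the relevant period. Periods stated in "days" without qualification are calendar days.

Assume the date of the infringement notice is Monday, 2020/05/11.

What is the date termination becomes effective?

The last day of the cure period: 3 business days after Monday, 2020/05/11, skipping weekends — May 12, May 13, May 14 — lands on Thursday, 2020/05/14.
Adding 15 calendar days to 2020/05/14 gives 2020/05/29, which is the date termination becomes effective.

2020/05/29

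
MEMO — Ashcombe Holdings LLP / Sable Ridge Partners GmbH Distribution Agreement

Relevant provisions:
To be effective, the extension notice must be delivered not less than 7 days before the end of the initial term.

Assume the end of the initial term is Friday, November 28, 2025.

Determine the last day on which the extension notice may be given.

November 28, 2025 minus 7 days is November 21, 2025.

November 21, 2025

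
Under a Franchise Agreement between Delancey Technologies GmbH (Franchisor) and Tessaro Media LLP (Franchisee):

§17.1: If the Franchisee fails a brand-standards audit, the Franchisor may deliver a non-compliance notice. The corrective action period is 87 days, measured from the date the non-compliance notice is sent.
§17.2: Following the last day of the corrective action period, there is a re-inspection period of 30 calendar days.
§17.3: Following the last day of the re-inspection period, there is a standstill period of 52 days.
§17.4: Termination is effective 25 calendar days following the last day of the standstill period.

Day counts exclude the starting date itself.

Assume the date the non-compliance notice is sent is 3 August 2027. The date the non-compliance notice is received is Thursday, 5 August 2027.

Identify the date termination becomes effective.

13 February 2028

The last day of the corrective action period: 87 calendar days after 3 August 2027 is 29 October 2027.
The last day of the re-inspection period: 30 calendar days after 29 October 2027 is 28 November 2027.
The last day of the standstill period: 52 calendar days after 28 November 2027 is 19 January 2028.
Adding 25 calendar days to 19 January 2028 gives 13 February 2028, which is the date termination becomes effective.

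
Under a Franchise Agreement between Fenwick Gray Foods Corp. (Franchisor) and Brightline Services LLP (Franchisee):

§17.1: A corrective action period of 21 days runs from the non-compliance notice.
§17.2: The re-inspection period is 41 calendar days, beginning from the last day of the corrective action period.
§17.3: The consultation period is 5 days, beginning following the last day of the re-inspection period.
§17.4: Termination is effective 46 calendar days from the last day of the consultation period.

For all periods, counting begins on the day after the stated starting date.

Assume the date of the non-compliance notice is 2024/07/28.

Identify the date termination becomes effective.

The last day of the corrective action period: 21 calendar days after 2024/07/28 is 2024/08/18.
The last day of the re-inspection period: 41 calendar days after 2024/08/18 is 2024/09/28.
Adding 5 calendar days to 2024/09/28 gives 2024/10/03, which is the last day of the consultation period.
The date termination becomes effective: 2024/10/03 + 46 days = 2024/11/18.

2024/11/18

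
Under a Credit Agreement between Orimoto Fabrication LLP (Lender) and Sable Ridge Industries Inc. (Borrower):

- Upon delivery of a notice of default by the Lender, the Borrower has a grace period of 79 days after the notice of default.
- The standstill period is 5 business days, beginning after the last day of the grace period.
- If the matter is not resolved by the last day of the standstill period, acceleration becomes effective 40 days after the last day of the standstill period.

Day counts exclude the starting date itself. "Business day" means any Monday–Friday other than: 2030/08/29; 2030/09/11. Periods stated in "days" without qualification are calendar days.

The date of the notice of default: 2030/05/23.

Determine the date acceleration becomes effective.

The last day of the grace period: 79 calendar days after 2030/05/23 is 2030/08/10.
The last day of the standstill period: 5 business days after Saturday, 2030/08/10, skipping weekends — Aug 12, Aug 13, Aug 14, Aug 15, Aug 16 — lands on Friday, 2030/08/16.
The date acceleration becomes effective: 2030/08/16 + 40 days = 2030/09/25.

2030/09/25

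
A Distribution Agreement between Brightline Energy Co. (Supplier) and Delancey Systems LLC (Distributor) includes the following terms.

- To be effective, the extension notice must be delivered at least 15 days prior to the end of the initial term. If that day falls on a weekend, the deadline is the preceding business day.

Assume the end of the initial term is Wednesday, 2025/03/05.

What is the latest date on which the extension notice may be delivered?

Counting back 15 calendar days from 2025/03/05 gives 2025/02/18. That is a Tuesday, so no adjustment is needed.

2025/02/18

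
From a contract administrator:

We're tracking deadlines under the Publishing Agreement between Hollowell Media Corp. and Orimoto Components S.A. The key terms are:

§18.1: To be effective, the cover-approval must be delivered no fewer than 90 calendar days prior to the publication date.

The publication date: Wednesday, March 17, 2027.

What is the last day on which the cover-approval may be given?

December 17, 2026

Counting back 90 calendar days from March 17, 2027 gives December 17, 2026.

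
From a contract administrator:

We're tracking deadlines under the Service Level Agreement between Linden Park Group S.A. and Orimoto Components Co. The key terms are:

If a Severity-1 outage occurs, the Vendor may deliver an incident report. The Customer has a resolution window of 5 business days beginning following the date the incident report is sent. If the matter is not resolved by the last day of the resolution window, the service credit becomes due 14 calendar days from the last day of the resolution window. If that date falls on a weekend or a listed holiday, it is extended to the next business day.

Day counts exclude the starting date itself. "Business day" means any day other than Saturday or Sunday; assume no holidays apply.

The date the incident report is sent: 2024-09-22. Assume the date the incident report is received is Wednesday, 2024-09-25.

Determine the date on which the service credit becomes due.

The last day of the resolution window: 5 business days after Sunday, 2024-09-22, skipping weekends — Sep 23, Sep 24, Sep 25, Sep 26, Sep 27 — lands on Friday, 2024-09-27.
The date on which the service credit becomes due: 14 calendar days after 2024-09-27 is 2024-10-11. 2024-10-11 is a Friday, so no roll-forward applies.

2024-10-11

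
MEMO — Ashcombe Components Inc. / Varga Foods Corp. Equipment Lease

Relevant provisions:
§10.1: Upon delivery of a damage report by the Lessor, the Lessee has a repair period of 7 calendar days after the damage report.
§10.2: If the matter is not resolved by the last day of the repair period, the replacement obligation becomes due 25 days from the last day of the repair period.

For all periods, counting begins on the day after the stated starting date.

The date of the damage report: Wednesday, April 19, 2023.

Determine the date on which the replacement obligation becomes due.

May 21, 2023

Adding 7 calendar days to April 19, 2023 gives April 26, 2023, which is the last day of the repair period.
The date on which the replacement obligation becomes due: April 26, 2023 + 25 days = May 21, 2023.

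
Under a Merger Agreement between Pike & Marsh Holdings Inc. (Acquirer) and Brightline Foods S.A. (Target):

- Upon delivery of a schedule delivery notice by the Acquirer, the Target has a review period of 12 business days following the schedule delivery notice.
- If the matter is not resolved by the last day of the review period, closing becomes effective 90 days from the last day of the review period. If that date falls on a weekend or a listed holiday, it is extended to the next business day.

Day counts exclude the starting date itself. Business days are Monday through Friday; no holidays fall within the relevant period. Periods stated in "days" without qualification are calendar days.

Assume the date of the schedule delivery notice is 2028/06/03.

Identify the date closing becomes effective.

The last day of the review period: counting 12 business days from Saturday, 2028/06/03 (Jun 5, Jun 6, Jun 7, Jun 8, …, Jun 16, Jun 19, Jun 20, skipping weekends) reaches Tuesday, 2028/06/20.
Adding 90 calendar days to 2028/06/20 gives 2028/09/18, which is the date closing becomes effective. 2028/09/18 is a Monday, so no roll-forward applies.

2028/09/18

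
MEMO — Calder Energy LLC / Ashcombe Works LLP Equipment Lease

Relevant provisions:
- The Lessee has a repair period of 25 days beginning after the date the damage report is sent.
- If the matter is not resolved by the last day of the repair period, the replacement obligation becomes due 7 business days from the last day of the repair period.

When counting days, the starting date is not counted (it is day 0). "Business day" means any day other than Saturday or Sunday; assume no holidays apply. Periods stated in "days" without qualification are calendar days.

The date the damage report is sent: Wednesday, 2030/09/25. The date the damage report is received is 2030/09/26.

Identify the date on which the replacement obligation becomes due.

The last day of the repair period: 2030/09/25 + 25 days = 2030/10/20.
From Sunday, 2030/10/20, 7 business days (Oct 21, Oct 22, Oct 23, Oct 24, Oct 25, Oct 28, Oct 29, skipping weekends) brings us to Tuesday, 2030/10/29, which is the date on which the replacement obligation becomes due.

2030/10/29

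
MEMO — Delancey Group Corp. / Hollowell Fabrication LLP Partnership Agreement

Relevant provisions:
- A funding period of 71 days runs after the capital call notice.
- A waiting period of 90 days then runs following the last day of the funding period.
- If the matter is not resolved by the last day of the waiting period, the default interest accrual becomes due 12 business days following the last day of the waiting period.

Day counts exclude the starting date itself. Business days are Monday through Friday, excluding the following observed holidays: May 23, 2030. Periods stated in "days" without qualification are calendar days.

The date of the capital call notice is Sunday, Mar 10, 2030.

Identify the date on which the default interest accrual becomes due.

The last day of the funding period: Mar 10, 2030 + 71 days = May 20, 2030.
The last day of the waiting period: May 20, 2030 + 90 days = Aug 18, 2030.
From Sunday, Aug 18, 2030, 12 business days (Aug 19, Aug 20, Aug 21, Aug 22, …, Aug 30, Sep 2, Sep 3, skipping weekends) brings us to Tuesday, Sep 3, 2030, which is the date on which the default interest accrual becomes due.

Sep 3, 2030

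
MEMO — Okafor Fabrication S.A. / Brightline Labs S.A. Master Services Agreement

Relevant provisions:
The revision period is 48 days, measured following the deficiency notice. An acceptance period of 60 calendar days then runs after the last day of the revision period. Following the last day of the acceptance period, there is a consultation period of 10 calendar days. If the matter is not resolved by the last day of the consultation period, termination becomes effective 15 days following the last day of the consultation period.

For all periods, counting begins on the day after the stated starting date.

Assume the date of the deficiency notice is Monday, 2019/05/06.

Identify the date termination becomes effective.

2019/09/16

The last day of the revision period: 2019/05/06 + 48 days = 2019/06/23.
The last day of the acceptance period: 60 calendar days after 2019/06/23 is 2019/08/22.
The last day of the consultation period: 10 calendar days after 2019/08/22 is 2019/09/01.
The date termination becomes effective: 15 calendar days after 2019/09/01 is 2019/09/16.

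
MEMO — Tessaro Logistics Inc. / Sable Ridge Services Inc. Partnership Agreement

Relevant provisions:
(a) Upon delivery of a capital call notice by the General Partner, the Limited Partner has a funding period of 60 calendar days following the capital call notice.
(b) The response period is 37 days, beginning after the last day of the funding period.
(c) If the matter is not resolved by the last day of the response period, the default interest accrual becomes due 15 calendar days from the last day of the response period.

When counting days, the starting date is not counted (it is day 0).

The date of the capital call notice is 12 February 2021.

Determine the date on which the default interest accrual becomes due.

The last day of the funding period: 60 calendar days after 12 February 2021 is 13 April 2021.
The last day of the response period: 13 April 2021 + 37 days = 20 May 2021.
Adding 15 calendar days to 20 May 2021 gives 4 June 2021, which is the date on which the default interest accrual becomes due.

4 June 2021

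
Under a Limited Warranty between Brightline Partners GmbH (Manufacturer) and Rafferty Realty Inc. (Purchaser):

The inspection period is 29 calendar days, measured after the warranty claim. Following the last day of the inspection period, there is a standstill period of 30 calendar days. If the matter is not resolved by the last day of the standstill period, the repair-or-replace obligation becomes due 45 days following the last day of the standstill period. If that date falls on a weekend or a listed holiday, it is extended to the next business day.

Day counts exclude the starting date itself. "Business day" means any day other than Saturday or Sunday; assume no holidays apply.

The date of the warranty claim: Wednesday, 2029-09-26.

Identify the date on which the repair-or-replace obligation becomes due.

2030-01-08

The last day of the inspection period: 29 calendar days after 2029-09-26 is 2029-10-25.
The last day of the standstill period: 30 calendar days after 2029-10-25 is 2029-11-24.
The date on which the repair-or-replace obligation becomes due: 2029-11-24 + 45 days = 2030-01-08. 2030-01-08 is a Tuesday, so no roll-forward applies.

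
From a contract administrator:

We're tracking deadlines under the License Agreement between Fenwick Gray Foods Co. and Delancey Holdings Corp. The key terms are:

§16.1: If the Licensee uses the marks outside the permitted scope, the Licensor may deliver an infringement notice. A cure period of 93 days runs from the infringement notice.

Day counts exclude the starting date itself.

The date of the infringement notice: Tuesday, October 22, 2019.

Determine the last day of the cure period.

The last day of the cure period: 93 calendar days after October 22, 2019 is January 23, 2020.

January 23, 2020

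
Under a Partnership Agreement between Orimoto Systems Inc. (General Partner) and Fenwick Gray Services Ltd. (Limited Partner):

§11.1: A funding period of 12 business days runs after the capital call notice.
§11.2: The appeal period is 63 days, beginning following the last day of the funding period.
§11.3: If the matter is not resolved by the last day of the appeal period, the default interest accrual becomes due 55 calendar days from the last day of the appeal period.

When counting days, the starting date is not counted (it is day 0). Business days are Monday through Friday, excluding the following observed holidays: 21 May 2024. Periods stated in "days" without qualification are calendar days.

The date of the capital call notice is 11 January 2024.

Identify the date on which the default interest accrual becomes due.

26 May 2024

The last day of the funding period: 12 business days after Thursday, 11 January 2024, skipping weekends — Jan 12, Jan 15, Jan 16, Jan 17, …, Jan 25, Jan 26, Jan 29 — lands on Monday, 29 January 2024.
The last day of the appeal period: 63 calendar days after 29 January 2024 is 1 April 2024.
The date on which the default interest accrual becomes due: 55 calendar days after 1 April 2024 is 26 May 2024.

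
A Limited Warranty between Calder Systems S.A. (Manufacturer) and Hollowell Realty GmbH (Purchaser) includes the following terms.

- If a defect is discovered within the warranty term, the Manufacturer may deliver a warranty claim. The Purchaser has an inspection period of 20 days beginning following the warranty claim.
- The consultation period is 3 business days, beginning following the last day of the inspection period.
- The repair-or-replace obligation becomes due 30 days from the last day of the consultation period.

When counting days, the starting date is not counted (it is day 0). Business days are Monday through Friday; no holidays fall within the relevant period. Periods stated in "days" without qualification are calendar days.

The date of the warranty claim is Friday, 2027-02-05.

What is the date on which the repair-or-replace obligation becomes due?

Adding 20 calendar days to 2027-02-05 gives 2027-02-25, which is the last day of the inspection period.
The last day of the consultation period: counting 3 business days from Thursday, 2027-02-25 (Feb 26, Mar 1, Mar 2, skipping weekends) reaches Tuesday, 2027-03-02.
The date on which the repair-or-replace obligation becomes due: 2027-03-02 + 30 days = 2027-04-01.

2027-04-01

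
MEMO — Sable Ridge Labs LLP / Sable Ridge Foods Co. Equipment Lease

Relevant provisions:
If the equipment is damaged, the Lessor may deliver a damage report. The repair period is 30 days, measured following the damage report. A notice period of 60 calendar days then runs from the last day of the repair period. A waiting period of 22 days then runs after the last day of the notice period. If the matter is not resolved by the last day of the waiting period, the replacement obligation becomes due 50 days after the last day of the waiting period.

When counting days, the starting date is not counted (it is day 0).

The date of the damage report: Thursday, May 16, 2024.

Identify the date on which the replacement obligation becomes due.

Oct 25, 2024

The last day of the repair period: 30 calendar days after May 16, 2024 is Jun 15, 2024.
Adding 60 calendar days to Jun 15, 2024 gives Aug 14, 2024, which is the last day of the notice period.
The last day of the waiting period: Aug 14, 2024 + 22 days = Sep 5, 2024.
The date on which the replacement obligation becomes due: Sep 5, 2024 + 50 days = Oct 25, 2024.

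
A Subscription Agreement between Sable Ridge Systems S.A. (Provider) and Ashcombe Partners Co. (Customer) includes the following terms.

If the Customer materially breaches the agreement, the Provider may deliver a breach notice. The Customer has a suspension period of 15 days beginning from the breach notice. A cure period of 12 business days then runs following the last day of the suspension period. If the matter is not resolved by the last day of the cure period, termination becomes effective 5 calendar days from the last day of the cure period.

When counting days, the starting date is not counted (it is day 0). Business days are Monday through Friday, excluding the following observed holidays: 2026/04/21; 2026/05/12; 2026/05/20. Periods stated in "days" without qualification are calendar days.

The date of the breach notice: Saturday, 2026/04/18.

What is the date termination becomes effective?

2026/05/26

The last day of the suspension period: 15 calendar days after 2026/04/18 is 2026/05/03.
From Sunday, 2026/05/03, 12 business days (May 4, May 5, May 6, May 7, …, May 18, May 19, May 21, skipping weekends and the listed holidays on May 12, May 20) brings us to Thursday, 2026/05/21, which is the last day of the cure period.
Adding 5 calendar days to 2026/05/21 gives 2026/05/26, which is the date termination becomes effective.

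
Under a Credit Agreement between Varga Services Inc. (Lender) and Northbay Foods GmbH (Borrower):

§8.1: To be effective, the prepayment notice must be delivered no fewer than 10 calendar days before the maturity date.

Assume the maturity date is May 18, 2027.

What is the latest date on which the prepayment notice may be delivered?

May 18, 2027 minus 10 days is May 8, 2027.

May 8, 2027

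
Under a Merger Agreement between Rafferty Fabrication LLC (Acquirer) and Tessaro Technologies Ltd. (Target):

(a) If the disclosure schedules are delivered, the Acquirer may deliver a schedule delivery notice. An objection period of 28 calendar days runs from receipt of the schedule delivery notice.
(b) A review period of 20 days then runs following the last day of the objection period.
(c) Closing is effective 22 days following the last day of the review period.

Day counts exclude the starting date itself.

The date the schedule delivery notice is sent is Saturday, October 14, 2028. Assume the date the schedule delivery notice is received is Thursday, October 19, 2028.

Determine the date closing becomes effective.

The last day of the objection period: 28 calendar days after October 19, 2028 is November 16, 2028.
The last day of the review period: November 16, 2028 + 20 days = December 6, 2028.
Adding 22 calendar days to December 6, 2028 gives December 28, 2028, which is the date closing becomes effective.

December 28, 2028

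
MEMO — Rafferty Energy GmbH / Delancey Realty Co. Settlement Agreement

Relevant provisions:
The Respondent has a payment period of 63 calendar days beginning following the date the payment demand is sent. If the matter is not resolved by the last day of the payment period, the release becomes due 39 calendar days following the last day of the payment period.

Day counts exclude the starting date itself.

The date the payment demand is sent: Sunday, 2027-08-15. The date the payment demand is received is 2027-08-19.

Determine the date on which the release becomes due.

The last day of the payment period: 2027-08-15 + 63 days = 2027-10-17.
Adding 39 calendar days to 2027-10-17 gives 2027-11-25, which is the date on which the release becomes due.

2027-11-25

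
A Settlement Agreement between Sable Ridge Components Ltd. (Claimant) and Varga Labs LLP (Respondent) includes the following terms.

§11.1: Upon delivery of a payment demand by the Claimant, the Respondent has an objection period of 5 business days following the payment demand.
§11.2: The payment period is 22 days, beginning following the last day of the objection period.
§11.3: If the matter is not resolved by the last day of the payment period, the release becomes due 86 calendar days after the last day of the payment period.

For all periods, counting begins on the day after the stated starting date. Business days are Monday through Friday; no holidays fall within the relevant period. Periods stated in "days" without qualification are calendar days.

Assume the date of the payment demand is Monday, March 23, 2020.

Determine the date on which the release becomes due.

The last day of the objection period: 5 business days after Monday, March 23, 2020, skipping weekends — Mar 24, Mar 25, Mar 26, Mar 27, Mar 30 — lands on Monday, March 30, 2020.
The last day of the payment period: 22 calendar days after March 30, 2020 is April 21, 2020.
The date on which the release becomes due: 86 calendar days after April 21, 2020 is July 16, 2020.

July 16, 2020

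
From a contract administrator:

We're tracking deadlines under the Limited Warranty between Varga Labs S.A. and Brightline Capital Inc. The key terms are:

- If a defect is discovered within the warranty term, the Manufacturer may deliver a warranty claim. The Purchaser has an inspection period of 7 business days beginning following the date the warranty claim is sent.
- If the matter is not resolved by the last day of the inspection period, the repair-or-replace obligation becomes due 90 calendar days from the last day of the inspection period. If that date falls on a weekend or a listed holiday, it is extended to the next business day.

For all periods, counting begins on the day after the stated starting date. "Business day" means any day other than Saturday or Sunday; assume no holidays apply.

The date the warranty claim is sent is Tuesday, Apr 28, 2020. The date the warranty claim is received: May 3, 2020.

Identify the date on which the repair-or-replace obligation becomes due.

The last day of the inspection period: counting 7 business days from Tuesday, Apr 28, 2020 (Apr 29, Apr 30, May 1, May 4, May 5, May 6, May 7, skipping weekends) reaches Thursday, May 7, 2020.
Adding 90 calendar days to May 7, 2020 gives Aug 5, 2020, which is the date on which the repair-or-replace obligation becomes due. Aug 5, 2020 is a Wednesday, so no roll-forward applies.

Aug 5, 2020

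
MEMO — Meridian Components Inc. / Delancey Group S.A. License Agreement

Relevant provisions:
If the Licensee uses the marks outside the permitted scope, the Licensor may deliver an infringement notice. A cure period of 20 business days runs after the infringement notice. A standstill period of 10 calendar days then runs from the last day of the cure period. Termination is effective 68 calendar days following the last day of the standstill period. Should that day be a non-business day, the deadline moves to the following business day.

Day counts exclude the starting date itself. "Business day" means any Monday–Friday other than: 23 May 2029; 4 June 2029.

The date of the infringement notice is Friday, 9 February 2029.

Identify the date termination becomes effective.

From Friday, 9 February 2029, 20 business days (Feb 12, Feb 13, Feb 14, Feb 15, …, Mar 7, Mar 8, Mar 9, skipping weekends) brings us to Friday, 9 March 2029, which is the last day of the cure period.
Adding 10 calendar days to 9 March 2029 gives 19 March 2029, which is the last day of the standstill period.
The date termination becomes effective: 19 March 2029 + 68 days = 26 May 2029. That falls on a Saturday, so it rolls to the next business day, Monday, 28 May 2029.

28 May 2029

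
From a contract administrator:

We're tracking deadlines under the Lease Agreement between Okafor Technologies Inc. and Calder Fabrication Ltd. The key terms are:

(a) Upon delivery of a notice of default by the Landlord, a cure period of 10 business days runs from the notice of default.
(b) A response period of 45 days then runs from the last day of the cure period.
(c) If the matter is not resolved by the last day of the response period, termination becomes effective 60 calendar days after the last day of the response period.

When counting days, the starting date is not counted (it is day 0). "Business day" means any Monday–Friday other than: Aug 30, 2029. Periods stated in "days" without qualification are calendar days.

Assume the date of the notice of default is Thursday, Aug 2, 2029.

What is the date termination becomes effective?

The last day of the cure period: counting 10 business days from Thursday, Aug 2, 2029 (Aug 3, Aug 6, Aug 7, Aug 8, Aug 9, Aug 10, Aug 13, Aug 14, Aug 15, Aug 16, skipping weekends) reaches Thursday, Aug 16, 2029.
The last day of the response period: 45 calendar days after Aug 16, 2029 is Sep 30, 2029.
Adding 60 calendar days to Sep 30, 2029 gives Nov 29, 2029, which is the date termination becomes effective.

Nov 29, 2029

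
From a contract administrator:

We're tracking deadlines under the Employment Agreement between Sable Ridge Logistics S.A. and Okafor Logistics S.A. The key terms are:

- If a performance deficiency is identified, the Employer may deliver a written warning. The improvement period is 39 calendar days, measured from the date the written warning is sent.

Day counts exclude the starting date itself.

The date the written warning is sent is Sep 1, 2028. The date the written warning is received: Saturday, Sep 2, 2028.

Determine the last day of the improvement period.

Adding 39 calendar days to Sep 1, 2028 gives Oct 10, 2028, which is the last day of the improvement period.

Oct 10, 2028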